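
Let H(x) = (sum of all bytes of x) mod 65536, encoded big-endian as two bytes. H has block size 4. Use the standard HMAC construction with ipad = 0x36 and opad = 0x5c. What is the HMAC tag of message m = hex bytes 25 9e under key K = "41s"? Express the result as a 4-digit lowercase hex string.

Key "41s" = 34 31 73 is 3 bytes ≤ B = 4; zero-pad to 4 bytes: K' = 34 31 73 00.
K' ⊕ ipad = 02 07 45 36.  K' ⊕ opad = 68 6d 2f 5c.
Inner input = (K'⊕ipad) ∥ m = 02 07 45 36 ∥ 25 9e.
Inner hash: sum = 2+7+69+54+37+158 = 327 → 01 47.
Outer input = (K'⊕opad) ∥ inner = 68 6d 2f 5c ∥ 01 47.
Outer hash (tag): sum = 104+109+47+92+1+71 = 424 → 01 a8.

01a8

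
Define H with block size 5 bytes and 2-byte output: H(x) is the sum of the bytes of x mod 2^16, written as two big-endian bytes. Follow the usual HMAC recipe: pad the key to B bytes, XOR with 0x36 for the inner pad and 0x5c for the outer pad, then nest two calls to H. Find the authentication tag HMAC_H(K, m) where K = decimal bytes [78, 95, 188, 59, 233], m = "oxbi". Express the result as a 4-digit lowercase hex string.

Key decimal bytes [78, 95, 188, 59, 233] = 4e 5f bc 3b e9 is exactly B = 5 bytes: K' = 4e 5f bc 3b e9.
K' ⊕ ipad = 78 69 8a 0d df.  K' ⊕ opad = 12 03 e0 67 b5.
Inner input = (K'⊕ipad) ∥ m = 78 69 8a 0d df ∥ 6f 78 62 69.
Inner hash: sum = 120+105+138+13+223+111+120+98+105 = 1033 → 04 09.
Outer input = (K'⊕opad) ∥ inner = 12 03 e0 67 b5 ∥ 04 09.
Outer hash (tag): sum = 18+3+224+103+181+4+9 = 542 → 02 1e.

021e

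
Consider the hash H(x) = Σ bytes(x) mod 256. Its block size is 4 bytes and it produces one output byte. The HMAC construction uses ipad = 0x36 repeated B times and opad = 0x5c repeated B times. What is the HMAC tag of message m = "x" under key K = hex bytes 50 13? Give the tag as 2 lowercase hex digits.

82

Key hex bytes 50 13 is 2 bytes ≤ B = 4; zero-pad to 4 bytes: K' = 50 13 00 00.
K' ⊕ ipad = 66 25 36 36.  K' ⊕ opad = 0c 4f 5c 5c.
Inner input = (K'⊕ipad) ∥ m = 66 25 36 36 ∥ 78.
Inner hash: sum = 102+37+54+54+120 = 367; mod 256 = 111 → 6f.
Outer input = (K'⊕opad) ∥ inner = 0c 4f 5c 5c ∥ 6f.
Outer hash (tag): sum = 12+79+92+92+111 = 386; mod 256 = 130 → 82.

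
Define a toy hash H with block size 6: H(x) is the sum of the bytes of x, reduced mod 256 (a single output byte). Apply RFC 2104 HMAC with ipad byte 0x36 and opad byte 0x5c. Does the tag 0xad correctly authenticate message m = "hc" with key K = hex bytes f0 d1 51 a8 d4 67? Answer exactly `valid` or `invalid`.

valid

Key hex bytes f0 d1 51 a8 d4 67 is exactly B = 6 bytes: K' = f0 d1 51 a8 d4 67.
K' ⊕ ipad = c6 e7 67 9e e2 51; K' ⊕ opad = ac 8d 0d f4 88 3b.
Inner hash: sum = 198+231+103+158+226+81+104+99 = 1200; mod 256 = 176 → b0.
Outer hash (recomputed tag): sum = 172+141+13+244+136+59+176 = 941; mod 256 = 173 → ad.
Recomputed tag = ad; claimed = ad → match.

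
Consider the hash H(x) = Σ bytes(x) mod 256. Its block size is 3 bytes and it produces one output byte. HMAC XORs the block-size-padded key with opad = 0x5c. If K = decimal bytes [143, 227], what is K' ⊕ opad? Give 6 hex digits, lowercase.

Key decimal bytes [143, 227] = 8f e3 is 2 bytes ≤ B = 3; zero-pad to 3 bytes: K' = 8f e3 00.
XOR each byte with 0x5c: 8f⊕5c=d3, e3⊕5c=bf, 00⊕5c=5c.

d3bf5c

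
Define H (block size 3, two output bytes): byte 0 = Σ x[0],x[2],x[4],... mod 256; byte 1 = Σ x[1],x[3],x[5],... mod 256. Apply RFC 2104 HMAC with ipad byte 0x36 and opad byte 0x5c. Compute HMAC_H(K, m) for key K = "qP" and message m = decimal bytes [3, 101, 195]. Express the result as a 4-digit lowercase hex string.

b5ee

Key "qP" = 71 50 is 2 bytes ≤ B = 3; zero-pad to 3 bytes: K' = 71 50 00.
K' ⊕ ipad = 47 66 36.  K' ⊕ opad = 2d 0c 5c.
Inner input = (K'⊕ipad) ∥ m = 47 66 36 ∥ 03 65 c3.
Inner hash: even-index sum = 226 mod 256 = 226; odd-index sum = 300 mod 256 = 44 → e2 2c.
Outer input = (K'⊕opad) ∥ inner = 2d 0c 5c ∥ e2 2c.
Outer hash (tag): even-index sum = 181 mod 256 = 181; odd-index sum = 238 mod 256 = 238 → b5 ee.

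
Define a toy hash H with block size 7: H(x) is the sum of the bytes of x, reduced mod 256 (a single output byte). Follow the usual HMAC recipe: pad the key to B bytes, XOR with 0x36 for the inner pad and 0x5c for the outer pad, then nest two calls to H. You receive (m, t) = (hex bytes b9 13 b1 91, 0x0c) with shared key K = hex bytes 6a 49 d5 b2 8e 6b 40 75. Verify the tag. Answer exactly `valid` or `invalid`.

Key hex bytes 6a 49 d5 b2 8e 6b 40 75 is 8 bytes > B = 7, so hash it first: H(key) = e8, then zero-pad to 7 bytes: K' = e8 00 00 00 00 00 00.
K' ⊕ ipad = de 36 36 36 36 36 36; K' ⊕ opad = b4 5c 5c 5c 5c 5c 5c.
Inner hash: sum = 222+54+54+54+54+54+54+185+19+177+145 = 1072; mod 256 = 48 → 30.
Outer hash (recomputed tag): sum = 180+92+92+92+92+92+92+48 = 780; mod 256 = 12 → 0c.
Recomputed tag = 0c; claimed = 0c → match.

valid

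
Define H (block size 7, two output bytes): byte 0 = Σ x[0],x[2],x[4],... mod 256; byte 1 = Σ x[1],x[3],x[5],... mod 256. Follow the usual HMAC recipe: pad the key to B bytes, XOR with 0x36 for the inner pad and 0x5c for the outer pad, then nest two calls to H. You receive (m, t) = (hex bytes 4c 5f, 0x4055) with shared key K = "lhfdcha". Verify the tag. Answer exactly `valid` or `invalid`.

valid

Key "lhfdcha" = 6c 68 66 64 63 68 61 is exactly B = 7 bytes: K' = 6c 68 66 64 63 68 61.
K' ⊕ ipad = 5a 5e 50 52 55 5e 57; K' ⊕ opad = 30 34 3a 38 3f 34 3d.
Inner hash: even-index sum = 437 mod 256 = 181; odd-index sum = 346 mod 256 = 90 → b5 5a.
Outer hash (recomputed tag): even-index sum = 320 mod 256 = 64; odd-index sum = 341 mod 256 = 85 → 40 55.
Recomputed tag = 4055; claimed = 4055 → match.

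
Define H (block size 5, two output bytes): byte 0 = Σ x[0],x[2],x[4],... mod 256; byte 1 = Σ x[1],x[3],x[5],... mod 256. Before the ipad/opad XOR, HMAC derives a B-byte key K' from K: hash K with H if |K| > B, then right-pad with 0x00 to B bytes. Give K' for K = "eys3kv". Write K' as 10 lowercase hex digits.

4322000000

|K| = 6 > B = 5, so first hash the key.
H(K): even-index sum = 323 mod 256 = 67; odd-index sum = 290 mod 256 = 34 → 43 22.
Zero-pad H(K) = 43 22 to 5 bytes: K' = 43 22 00 00 00.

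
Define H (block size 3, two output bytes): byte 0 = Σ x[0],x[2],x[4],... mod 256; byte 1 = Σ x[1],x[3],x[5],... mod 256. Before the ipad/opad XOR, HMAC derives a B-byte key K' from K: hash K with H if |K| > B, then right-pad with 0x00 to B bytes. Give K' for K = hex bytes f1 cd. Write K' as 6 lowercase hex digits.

f1cd00

Key hex bytes f1 cd is 2 bytes ≤ B = 3; zero-pad to 3 bytes: K' = f1 cd 00.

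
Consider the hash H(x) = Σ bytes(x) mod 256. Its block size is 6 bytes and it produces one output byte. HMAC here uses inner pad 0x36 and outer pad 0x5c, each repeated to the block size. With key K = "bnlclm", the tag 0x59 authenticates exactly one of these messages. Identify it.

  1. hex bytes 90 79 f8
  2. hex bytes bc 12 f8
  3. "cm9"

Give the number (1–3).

Key "bnlclm" = 62 6e 6c 63 6c 6d is exactly B = 6 bytes: K' = 62 6e 6c 63 6c 6d.
K' ⊕ ipad = 54 58 5a 55 5a 5b; K' ⊕ opad = 3e 32 30 3f 30 31.
m1: inner = H(54 58 5a 55 5a 5b 90 79 f8) = 11; tag = H(3e 32 30 3f 30 31 11) = 51
m2: inner = H(54 58 5a 55 5a 5b bc 12 f8) = d6; tag = H(3e 32 30 3f 30 31 d6) = 16
m3: inner = H(54 58 5a 55 5a 5b 63 6d 39) = 19; tag = H(3e 32 30 3f 30 31 19) = 59 ← matches

3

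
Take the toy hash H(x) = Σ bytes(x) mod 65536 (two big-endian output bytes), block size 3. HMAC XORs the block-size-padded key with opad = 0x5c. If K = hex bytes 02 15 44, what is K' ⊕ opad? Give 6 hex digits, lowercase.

5e4918

Key hex bytes 02 15 44 is exactly B = 3 bytes: K' = 02 15 44.
XOR each byte with 0x5c: 02⊕5c=5e, 15⊕5c=49, 44⊕5c=18.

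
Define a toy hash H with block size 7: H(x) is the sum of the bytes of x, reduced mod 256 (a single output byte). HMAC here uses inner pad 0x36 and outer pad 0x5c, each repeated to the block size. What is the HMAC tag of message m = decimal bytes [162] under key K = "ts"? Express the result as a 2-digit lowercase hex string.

5a

Key "ts" = 74 73 is 2 bytes ≤ B = 7; zero-pad to 7 bytes: K' = 74 73 00 00 00 00 00.
K' ⊕ ipad = 42 45 36 36 36 36 36.  K' ⊕ opad = 28 2f 5c 5c 5c 5c 5c.
Inner input = (K'⊕ipad) ∥ m = 42 45 36 36 36 36 36 ∥ a2.
Inner hash: sum = 66+69+54+54+54+54+54+162 = 567; mod 256 = 55 → 37.
Outer input = (K'⊕opad) ∥ inner = 28 2f 5c 5c 5c 5c 5c ∥ 37.
Outer hash (tag): sum = 40+47+92+92+92+92+92+55 = 602; mod 256 = 90 → 5a.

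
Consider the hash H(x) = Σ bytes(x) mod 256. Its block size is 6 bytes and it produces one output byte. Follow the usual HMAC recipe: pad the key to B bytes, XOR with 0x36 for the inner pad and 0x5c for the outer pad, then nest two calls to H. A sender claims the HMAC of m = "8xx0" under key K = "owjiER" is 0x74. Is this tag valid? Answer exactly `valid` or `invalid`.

valid

Key "owjiER" = 6f 77 6a 69 45 52 is exactly B = 6 bytes: K' = 6f 77 6a 69 45 52.
K' ⊕ ipad = 59 41 5c 5f 73 64; K' ⊕ opad = 33 2b 36 35 19 0e.
Inner hash: sum = 89+65+92+95+115+100+56+120+120+48 = 900; mod 256 = 132 → 84.
Outer hash (recomputed tag): sum = 51+43+54+53+25+14+132 = 372; mod 256 = 116 → 74.
Recomputed tag = 74; claimed = 74 → match.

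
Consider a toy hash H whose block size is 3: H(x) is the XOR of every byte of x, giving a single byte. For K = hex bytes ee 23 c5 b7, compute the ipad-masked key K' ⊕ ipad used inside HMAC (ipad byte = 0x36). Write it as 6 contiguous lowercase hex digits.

Key hex bytes ee 23 c5 b7 is 4 bytes > B = 3, so hash it first: H(key) = bf, then zero-pad to 3 bytes: K' = bf 00 00.
XOR each byte with 0x36: bf⊕36=89, 00⊕36=36, 00⊕36=36.

893636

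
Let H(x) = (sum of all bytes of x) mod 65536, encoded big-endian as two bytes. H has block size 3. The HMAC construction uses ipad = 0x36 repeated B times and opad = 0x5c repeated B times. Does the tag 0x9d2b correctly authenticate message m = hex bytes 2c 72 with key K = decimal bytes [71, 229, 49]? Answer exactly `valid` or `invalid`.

invalid

Key decimal bytes [71, 229, 49] = 47 e5 31 is exactly B = 3 bytes: K' = 47 e5 31.
K' ⊕ ipad = 71 d3 07; K' ⊕ opad = 1b b9 6d.
Inner hash: sum = 113+211+7+44+114 = 489 → 01 e9.
Outer hash (recomputed tag): sum = 27+185+109+1+233 = 555 → 02 2b.
Recomputed tag = 022b; claimed = 9d2b → mismatch.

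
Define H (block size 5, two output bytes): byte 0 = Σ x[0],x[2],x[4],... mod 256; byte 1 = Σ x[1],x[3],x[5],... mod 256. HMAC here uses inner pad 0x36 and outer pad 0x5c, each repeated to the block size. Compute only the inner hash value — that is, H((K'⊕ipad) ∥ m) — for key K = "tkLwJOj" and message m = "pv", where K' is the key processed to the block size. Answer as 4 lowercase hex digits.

24ad

Key "tkLwJOj" = 74 6b 4c 77 4a 4f 6a is 7 bytes > B = 5, so hash it first: H(key) = 74 31, then zero-pad to 5 bytes: K' = 74 31 00 00 00.
K' ⊕ ipad = 42 07 36 36 36.
Inner input = 42 07 36 36 36 ∥ 70 76.
Inner hash: even-index sum = 292 mod 256 = 36; odd-index sum = 173 mod 256 = 173 → 24 ad.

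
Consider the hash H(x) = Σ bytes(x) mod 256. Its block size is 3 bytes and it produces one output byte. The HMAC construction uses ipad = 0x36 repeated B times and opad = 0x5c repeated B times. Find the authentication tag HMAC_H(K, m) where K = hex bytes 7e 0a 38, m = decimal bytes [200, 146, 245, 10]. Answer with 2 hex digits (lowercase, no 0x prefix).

c7

Key hex bytes 7e 0a 38 is exactly B = 3 bytes: K' = 7e 0a 38.
K' ⊕ ipad = 48 3c 0e.  K' ⊕ opad = 22 56 64.
Inner input = (K'⊕ipad) ∥ m = 48 3c 0e ∥ c8 92 f5 0a.
Inner hash: sum = 72+60+14+200+146+245+10 = 747; mod 256 = 235 → eb.
Outer input = (K'⊕opad) ∥ inner = 22 56 64 ∥ eb.
Outer hash (tag): sum = 34+86+100+235 = 455; mod 256 = 199 → c7.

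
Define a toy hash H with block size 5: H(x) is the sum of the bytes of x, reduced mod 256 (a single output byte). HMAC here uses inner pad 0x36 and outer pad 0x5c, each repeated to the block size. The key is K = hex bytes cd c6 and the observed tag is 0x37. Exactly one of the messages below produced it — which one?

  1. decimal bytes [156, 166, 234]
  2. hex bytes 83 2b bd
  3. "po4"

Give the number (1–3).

Key hex bytes cd c6 is 2 bytes ≤ B = 5; zero-pad to 5 bytes: K' = cd c6 00 00 00.
K' ⊕ ipad = fb f0 36 36 36; K' ⊕ opad = 91 9a 5c 5c 5c.
m1: inner = H(fb f0 36 36 36 9c a6 ea) = b9; tag = H(91 9a 5c 5c 5c b9) = f8
m2: inner = H(fb f0 36 36 36 83 2b bd) = f8; tag = H(91 9a 5c 5c 5c f8) = 37 ← matches
m3: inner = H(fb f0 36 36 36 70 6f 34) = a0; tag = H(91 9a 5c 5c 5c a0) = df

2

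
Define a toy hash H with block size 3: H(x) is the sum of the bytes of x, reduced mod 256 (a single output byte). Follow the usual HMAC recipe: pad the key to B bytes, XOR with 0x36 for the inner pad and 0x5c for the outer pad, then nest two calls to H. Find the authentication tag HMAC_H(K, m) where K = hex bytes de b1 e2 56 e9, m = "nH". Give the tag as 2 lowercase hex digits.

Key hex bytes de b1 e2 56 e9 is 5 bytes > B = 3, so hash it first: H(key) = b0, then zero-pad to 3 bytes: K' = b0 00 00.
K' ⊕ ipad = 86 36 36.  K' ⊕ opad = ec 5c 5c.
Inner input = (K'⊕ipad) ∥ m = 86 36 36 ∥ 6e 48.
Inner hash: sum = 134+54+54+110+72 = 424; mod 256 = 168 → a8.
Outer input = (K'⊕opad) ∥ inner = ec 5c 5c ∥ a8.
Outer hash (tag): sum = 236+92+92+168 = 588; mod 256 = 76 → 4c.

4c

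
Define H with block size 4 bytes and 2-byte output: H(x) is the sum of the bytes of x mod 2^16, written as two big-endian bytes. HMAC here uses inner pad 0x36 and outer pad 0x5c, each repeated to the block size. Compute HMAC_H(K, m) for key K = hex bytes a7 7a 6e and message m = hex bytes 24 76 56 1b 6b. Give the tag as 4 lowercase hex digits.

0292

Key hex bytes a7 7a 6e is 3 bytes ≤ B = 4; zero-pad to 4 bytes: K' = a7 7a 6e 00.
K' ⊕ ipad = 91 4c 58 36.  K' ⊕ opad = fb 26 32 5c.
Inner input = (K'⊕ipad) ∥ m = 91 4c 58 36 ∥ 24 76 56 1b 6b.
Inner hash: sum = 145+76+88+54+36+118+86+27+107 = 737 → 02 e1.
Outer input = (K'⊕opad) ∥ inner = fb 26 32 5c ∥ 02 e1.
Outer hash (tag): sum = 251+38+50+92+2+225 = 658 → 02 92.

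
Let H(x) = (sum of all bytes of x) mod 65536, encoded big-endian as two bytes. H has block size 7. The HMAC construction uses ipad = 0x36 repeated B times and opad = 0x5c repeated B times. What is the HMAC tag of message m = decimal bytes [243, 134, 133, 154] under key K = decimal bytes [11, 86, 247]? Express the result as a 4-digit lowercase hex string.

034e

Key decimal bytes [11, 86, 247] = 0b 56 f7 is 3 bytes ≤ B = 7; zero-pad to 7 bytes: K' = 0b 56 f7 00 00 00 00.
K' ⊕ ipad = 3d 60 c1 36 36 36 36.  K' ⊕ opad = 57 0a ab 5c 5c 5c 5c.
Inner input = (K'⊕ipad) ∥ m = 3d 60 c1 36 36 36 36 ∥ f3 86 85 9a.
Inner hash: sum = 61+96+193+54+54+54+54+243+134+133+154 = 1230 → 04 ce.
Outer input = (K'⊕opad) ∥ inner = 57 0a ab 5c 5c 5c 5c ∥ 04 ce.
Outer hash (tag): sum = 87+10+171+92+92+92+92+4+206 = 846 → 03 4e.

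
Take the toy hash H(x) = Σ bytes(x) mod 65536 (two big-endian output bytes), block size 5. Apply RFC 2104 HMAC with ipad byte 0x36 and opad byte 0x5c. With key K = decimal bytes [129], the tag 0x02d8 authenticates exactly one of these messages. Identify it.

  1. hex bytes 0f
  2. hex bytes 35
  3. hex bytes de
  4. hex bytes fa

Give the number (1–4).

Key decimal bytes [129] = 81 is 1 byte ≤ B = 5; zero-pad to 5 bytes: K' = 81 00 00 00 00.
K' ⊕ ipad = b7 36 36 36 36; K' ⊕ opad = dd 5c 5c 5c 5c.
m1: inner = H(b7 36 36 36 36 0f) = 01 9e; tag = H(dd 5c 5c 5c 5c 01 9e) = 02ec
m2: inner = H(b7 36 36 36 36 35) = 01 c4; tag = H(dd 5c 5c 5c 5c 01 c4) = 0312
m3: inner = H(b7 36 36 36 36 de) = 02 6d; tag = H(dd 5c 5c 5c 5c 02 6d) = 02bc
m4: inner = H(b7 36 36 36 36 fa) = 02 89; tag = H(dd 5c 5c 5c 5c 02 89) = 02d8 ← matches

4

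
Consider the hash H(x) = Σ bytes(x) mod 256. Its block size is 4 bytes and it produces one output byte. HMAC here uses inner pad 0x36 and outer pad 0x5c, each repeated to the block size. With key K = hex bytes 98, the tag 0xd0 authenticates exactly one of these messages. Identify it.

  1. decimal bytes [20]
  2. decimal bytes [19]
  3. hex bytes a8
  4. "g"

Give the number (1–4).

3

Key hex bytes 98 is 1 byte ≤ B = 4; zero-pad to 4 bytes: K' = 98 00 00 00.
K' ⊕ ipad = ae 36 36 36; K' ⊕ opad = c4 5c 5c 5c.
m1: inner = H(ae 36 36 36 14) = 64; tag = H(c4 5c 5c 5c 64) = 3c
m2: inner = H(ae 36 36 36 13) = 63; tag = H(c4 5c 5c 5c 63) = 3b
m3: inner = H(ae 36 36 36 a8) = f8; tag = H(c4 5c 5c 5c f8) = d0 ← matches
m4: inner = H(ae 36 36 36 67) = b7; tag = H(c4 5c 5c 5c b7) = 8f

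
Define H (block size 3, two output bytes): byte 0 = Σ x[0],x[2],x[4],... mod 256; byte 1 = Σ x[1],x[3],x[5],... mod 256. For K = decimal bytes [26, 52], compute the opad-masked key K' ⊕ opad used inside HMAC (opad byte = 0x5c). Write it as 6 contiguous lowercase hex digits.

46685c

Key decimal bytes [26, 52] = 1a 34 is 2 bytes ≤ B = 3; zero-pad to 3 bytes: K' = 1a 34 00.
XOR each byte with 0x5c: 1a⊕5c=46, 34⊕5c=68, 00⊕5c=5c.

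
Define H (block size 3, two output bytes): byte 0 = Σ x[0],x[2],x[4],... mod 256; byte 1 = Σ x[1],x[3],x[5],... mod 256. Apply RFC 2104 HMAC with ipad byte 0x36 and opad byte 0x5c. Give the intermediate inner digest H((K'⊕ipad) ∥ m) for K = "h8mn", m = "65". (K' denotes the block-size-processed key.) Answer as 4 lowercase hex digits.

Key "h8mn" = 68 38 6d 6e is 4 bytes > B = 3, so hash it first: H(key) = d5 a6, then zero-pad to 3 bytes: K' = d5 a6 00.
K' ⊕ ipad = e3 90 36.
Inner input = e3 90 36 ∥ 36 35.
Inner hash: even-index sum = 334 mod 256 = 78; odd-index sum = 198 mod 256 = 198 → 4e c6.

4ec6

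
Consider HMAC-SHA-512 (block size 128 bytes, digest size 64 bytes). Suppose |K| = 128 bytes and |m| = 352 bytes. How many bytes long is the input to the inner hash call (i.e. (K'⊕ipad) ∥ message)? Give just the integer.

480

Key is 128 ≤ 128 bytes, zero-padded: |K'| = 128.
Inner input = (K'⊕ipad) ∥ m → 128 + 352 = 480 bytes.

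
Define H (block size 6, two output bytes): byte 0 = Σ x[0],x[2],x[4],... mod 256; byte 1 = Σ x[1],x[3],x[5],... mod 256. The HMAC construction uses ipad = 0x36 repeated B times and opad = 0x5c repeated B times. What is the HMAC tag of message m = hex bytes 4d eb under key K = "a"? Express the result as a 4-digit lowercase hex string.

05a1

Key "a" = 61 is 1 byte ≤ B = 6; zero-pad to 6 bytes: K' = 61 00 00 00 00 00.
K' ⊕ ipad = 57 36 36 36 36 36.  K' ⊕ opad = 3d 5c 5c 5c 5c 5c.
Inner input = (K'⊕ipad) ∥ m = 57 36 36 36 36 36 ∥ 4d eb.
Inner hash: even-index sum = 272 mod 256 = 16; odd-index sum = 397 mod 256 = 141 → 10 8d.
Outer input = (K'⊕opad) ∥ inner = 3d 5c 5c 5c 5c 5c ∥ 10 8d.
Outer hash (tag): even-index sum = 261 mod 256 = 5; odd-index sum = 417 mod 256 = 161 → 05 a1.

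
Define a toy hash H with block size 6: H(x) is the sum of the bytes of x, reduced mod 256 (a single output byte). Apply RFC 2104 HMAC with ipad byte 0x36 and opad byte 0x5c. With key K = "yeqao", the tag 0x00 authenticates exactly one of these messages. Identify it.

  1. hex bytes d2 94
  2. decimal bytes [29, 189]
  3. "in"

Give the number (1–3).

2

Key "yeqao" = 79 65 71 61 6f is 5 bytes ≤ B = 6; zero-pad to 6 bytes: K' = 79 65 71 61 6f 00.
K' ⊕ ipad = 4f 53 47 57 59 36; K' ⊕ opad = 25 39 2d 3d 33 5c.
m1: inner = H(4f 53 47 57 59 36 d2 94) = 35; tag = H(25 39 2d 3d 33 5c 35) = 8c
m2: inner = H(4f 53 47 57 59 36 1d bd) = a9; tag = H(25 39 2d 3d 33 5c a9) = 00 ← matches
m3: inner = H(4f 53 47 57 59 36 69 6e) = a6; tag = H(25 39 2d 3d 33 5c a6) = fd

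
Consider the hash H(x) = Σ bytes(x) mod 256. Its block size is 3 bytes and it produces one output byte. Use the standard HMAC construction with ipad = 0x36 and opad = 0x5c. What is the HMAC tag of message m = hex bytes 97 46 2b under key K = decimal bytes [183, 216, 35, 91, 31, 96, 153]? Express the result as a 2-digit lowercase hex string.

Key decimal bytes [183, 216, 35, 91, 31, 96, 153] = b7 d8 23 5b 1f 60 99 is 7 bytes > B = 3, so hash it first: H(key) = 25, then zero-pad to 3 bytes: K' = 25 00 00.
K' ⊕ ipad = 13 36 36.  K' ⊕ opad = 79 5c 5c.
Inner input = (K'⊕ipad) ∥ m = 13 36 36 ∥ 97 46 2b.
Inner hash: sum = 19+54+54+151+70+43 = 391; mod 256 = 135 → 87.
Outer input = (K'⊕opad) ∥ inner = 79 5c 5c ∥ 87.
Outer hash (tag): sum = 121+92+92+135 = 440; mod 256 = 184 → b8.

b8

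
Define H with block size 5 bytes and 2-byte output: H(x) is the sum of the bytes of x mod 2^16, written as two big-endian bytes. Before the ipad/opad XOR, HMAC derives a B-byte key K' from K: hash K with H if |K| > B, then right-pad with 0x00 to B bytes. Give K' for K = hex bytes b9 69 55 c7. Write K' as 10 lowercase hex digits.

b96955c700

Key hex bytes b9 69 55 c7 is 4 bytes ≤ B = 5; zero-pad to 5 bytes: K' = b9 69 55 c7 00.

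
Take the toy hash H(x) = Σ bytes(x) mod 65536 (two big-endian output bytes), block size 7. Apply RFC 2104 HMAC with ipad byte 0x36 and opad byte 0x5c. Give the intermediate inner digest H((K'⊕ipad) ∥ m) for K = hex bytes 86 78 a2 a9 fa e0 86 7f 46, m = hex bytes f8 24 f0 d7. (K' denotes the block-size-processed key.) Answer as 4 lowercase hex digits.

Key hex bytes 86 78 a2 a9 fa e0 86 7f 46 is 9 bytes > B = 7, so hash it first: H(key) = 05 6e, then zero-pad to 7 bytes: K' = 05 6e 00 00 00 00 00.
K' ⊕ ipad = 33 58 36 36 36 36 36.
Inner input = 33 58 36 36 36 36 36 ∥ f8 24 f0 d7.
Inner hash: sum = 51+88+54+54+54+54+54+248+36+240+215 = 1148 → 04 7c.

047c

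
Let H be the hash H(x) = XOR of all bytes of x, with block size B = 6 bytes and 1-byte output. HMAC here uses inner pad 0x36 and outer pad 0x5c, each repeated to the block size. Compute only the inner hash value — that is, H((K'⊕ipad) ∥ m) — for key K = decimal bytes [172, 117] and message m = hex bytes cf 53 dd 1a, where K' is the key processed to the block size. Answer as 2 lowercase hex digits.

Key decimal bytes [172, 117] = ac 75 is 2 bytes ≤ B = 6; zero-pad to 6 bytes: K' = ac 75 00 00 00 00.
K' ⊕ ipad = 9a 43 36 36 36 36.
Inner input = 9a 43 36 36 36 36 ∥ cf 53 dd 1a.
Inner hash: XOR 9a⊕43⊕36⊕36⊕36⊕36⊕cf⊕53⊕dd⊕1a = 82.

82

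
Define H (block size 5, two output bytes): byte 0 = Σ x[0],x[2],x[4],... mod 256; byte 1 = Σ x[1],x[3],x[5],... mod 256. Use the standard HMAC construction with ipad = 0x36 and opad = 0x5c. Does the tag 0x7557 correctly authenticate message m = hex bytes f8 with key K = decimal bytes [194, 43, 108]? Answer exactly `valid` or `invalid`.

valid

Key decimal bytes [194, 43, 108] = c2 2b 6c is 3 bytes ≤ B = 5; zero-pad to 5 bytes: K' = c2 2b 6c 00 00.
K' ⊕ ipad = f4 1d 5a 36 36; K' ⊕ opad = 9e 77 30 5c 5c.
Inner hash: even-index sum = 388 mod 256 = 132; odd-index sum = 331 mod 256 = 75 → 84 4b.
Outer hash (recomputed tag): even-index sum = 373 mod 256 = 117; odd-index sum = 343 mod 256 = 87 → 75 57.
Recomputed tag = 7557; claimed = 7557 → match.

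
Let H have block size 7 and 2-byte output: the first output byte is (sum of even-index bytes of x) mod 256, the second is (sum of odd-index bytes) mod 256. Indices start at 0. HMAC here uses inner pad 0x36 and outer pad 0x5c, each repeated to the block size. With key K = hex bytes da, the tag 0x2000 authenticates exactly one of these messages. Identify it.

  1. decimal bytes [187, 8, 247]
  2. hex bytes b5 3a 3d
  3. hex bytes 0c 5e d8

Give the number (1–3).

3

Key hex bytes da is 1 byte ≤ B = 7; zero-pad to 7 bytes: K' = da 00 00 00 00 00 00.
K' ⊕ ipad = ec 36 36 36 36 36 36; K' ⊕ opad = 86 5c 5c 5c 5c 5c 5c.
m1: inner = H(ec 36 36 36 36 36 36 bb 08 f7) = 96 54; tag = H(86 5c 5c 5c 5c 5c 5c 96 54) = eeaa
m2: inner = H(ec 36 36 36 36 36 36 b5 3a 3d) = c8 94; tag = H(86 5c 5c 5c 5c 5c 5c c8 94) = 2edc
m3: inner = H(ec 36 36 36 36 36 36 0c 5e d8) = ec 86; tag = H(86 5c 5c 5c 5c 5c 5c ec 86) = 2000 ← matches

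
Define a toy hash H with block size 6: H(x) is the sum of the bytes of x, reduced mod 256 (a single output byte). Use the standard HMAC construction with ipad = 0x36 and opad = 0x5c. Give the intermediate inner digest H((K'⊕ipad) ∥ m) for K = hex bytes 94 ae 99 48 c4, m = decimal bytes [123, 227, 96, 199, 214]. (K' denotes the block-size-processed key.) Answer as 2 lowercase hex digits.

ea

Key hex bytes 94 ae 99 48 c4 is 5 bytes ≤ B = 6; zero-pad to 6 bytes: K' = 94 ae 99 48 c4 00.
K' ⊕ ipad = a2 98 af 7e f2 36.
Inner input = a2 98 af 7e f2 36 ∥ 7b e3 60 c7 d6.
Inner hash: sum = 162+152+175+126+242+54+123+227+96+199+214 = 1770; mod 256 = 234 → ea.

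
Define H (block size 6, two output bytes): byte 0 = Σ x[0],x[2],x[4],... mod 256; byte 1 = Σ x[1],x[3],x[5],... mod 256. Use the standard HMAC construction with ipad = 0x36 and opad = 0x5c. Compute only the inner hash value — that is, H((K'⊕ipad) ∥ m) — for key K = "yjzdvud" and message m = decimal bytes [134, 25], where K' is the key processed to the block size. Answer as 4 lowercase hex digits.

Key "yjzdvud" = 79 6a 7a 64 76 75 64 is 7 bytes > B = 6, so hash it first: H(key) = cd 43, then zero-pad to 6 bytes: K' = cd 43 00 00 00 00.
K' ⊕ ipad = fb 75 36 36 36 36.
Inner input = fb 75 36 36 36 36 ∥ 86 19.
Inner hash: even-index sum = 493 mod 256 = 237; odd-index sum = 250 mod 256 = 250 → ed fa.

edfa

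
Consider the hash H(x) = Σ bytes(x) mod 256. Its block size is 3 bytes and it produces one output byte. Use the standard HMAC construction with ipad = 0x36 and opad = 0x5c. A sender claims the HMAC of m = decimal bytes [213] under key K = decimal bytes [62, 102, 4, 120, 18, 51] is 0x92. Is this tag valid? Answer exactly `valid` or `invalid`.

invalid

Key decimal bytes [62, 102, 4, 120, 18, 51] = 3e 66 04 78 12 33 is 6 bytes > B = 3, so hash it first: H(key) = 65, then zero-pad to 3 bytes: K' = 65 00 00.
K' ⊕ ipad = 53 36 36; K' ⊕ opad = 39 5c 5c.
Inner hash: sum = 83+54+54+213 = 404; mod 256 = 148 → 94.
Outer hash (recomputed tag): sum = 57+92+92+148 = 389; mod 256 = 133 → 85.
Recomputed tag = 85; claimed = 92 → mismatch.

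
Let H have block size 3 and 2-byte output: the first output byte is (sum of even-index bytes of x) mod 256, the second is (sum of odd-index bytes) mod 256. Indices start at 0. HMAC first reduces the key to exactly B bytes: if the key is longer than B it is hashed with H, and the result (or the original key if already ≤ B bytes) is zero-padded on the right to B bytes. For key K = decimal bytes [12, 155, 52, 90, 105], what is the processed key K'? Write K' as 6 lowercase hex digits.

a9f500

|K| = 5 > B = 3, so first hash the key.
H(K): even-index sum = 169 mod 256 = 169; odd-index sum = 245 mod 256 = 245 → a9 f5.
Zero-pad H(K) = a9 f5 to 3 bytes: K' = a9 f5 00.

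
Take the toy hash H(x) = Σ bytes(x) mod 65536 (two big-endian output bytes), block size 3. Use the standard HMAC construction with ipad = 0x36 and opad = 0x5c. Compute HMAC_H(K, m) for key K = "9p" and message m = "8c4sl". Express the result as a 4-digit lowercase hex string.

Key "9p" = 39 70 is 2 bytes ≤ B = 3; zero-pad to 3 bytes: K' = 39 70 00.
K' ⊕ ipad = 0f 46 36.  K' ⊕ opad = 65 2c 5c.
Inner input = (K'⊕ipad) ∥ m = 0f 46 36 ∥ 38 63 34 73 6c.
Inner hash: sum = 15+70+54+56+99+52+115+108 = 569 → 02 39.
Outer input = (K'⊕opad) ∥ inner = 65 2c 5c ∥ 02 39.
Outer hash (tag): sum = 101+44+92+2+57 = 296 → 01 28.

0128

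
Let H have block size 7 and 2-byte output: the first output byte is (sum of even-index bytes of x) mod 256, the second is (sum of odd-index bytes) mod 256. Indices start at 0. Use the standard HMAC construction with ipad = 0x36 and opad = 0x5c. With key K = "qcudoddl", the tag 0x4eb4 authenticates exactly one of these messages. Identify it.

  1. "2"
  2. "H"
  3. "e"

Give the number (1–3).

Key "qcudoddl" = 71 63 75 64 6f 64 64 6c is 8 bytes > B = 7, so hash it first: H(key) = b9 97, then zero-pad to 7 bytes: K' = b9 97 00 00 00 00 00.
K' ⊕ ipad = 8f a1 36 36 36 36 36; K' ⊕ opad = e5 cb 5c 5c 5c 5c 5c.
m1: inner = H(8f a1 36 36 36 36 36 32) = 31 3f; tag = H(e5 cb 5c 5c 5c 5c 5c 31 3f) = 38b4
m2: inner = H(8f a1 36 36 36 36 36 48) = 31 55; tag = H(e5 cb 5c 5c 5c 5c 5c 31 55) = 4eb4 ← matches
m3: inner = H(8f a1 36 36 36 36 36 65) = 31 72; tag = H(e5 cb 5c 5c 5c 5c 5c 31 72) = 6bb4

2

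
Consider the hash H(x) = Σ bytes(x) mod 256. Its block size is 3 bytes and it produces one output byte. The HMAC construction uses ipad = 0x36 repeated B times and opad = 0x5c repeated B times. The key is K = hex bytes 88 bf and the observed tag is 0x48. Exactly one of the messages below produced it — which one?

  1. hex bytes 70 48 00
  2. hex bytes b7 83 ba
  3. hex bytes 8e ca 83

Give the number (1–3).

1

Key hex bytes 88 bf is 2 bytes ≤ B = 3; zero-pad to 3 bytes: K' = 88 bf 00.
K' ⊕ ipad = be 89 36; K' ⊕ opad = d4 e3 5c.
m1: inner = H(be 89 36 70 48 00) = 35; tag = H(d4 e3 5c 35) = 48 ← matches
m2: inner = H(be 89 36 b7 83 ba) = 71; tag = H(d4 e3 5c 71) = 84
m3: inner = H(be 89 36 8e ca 83) = 58; tag = H(d4 e3 5c 58) = 6b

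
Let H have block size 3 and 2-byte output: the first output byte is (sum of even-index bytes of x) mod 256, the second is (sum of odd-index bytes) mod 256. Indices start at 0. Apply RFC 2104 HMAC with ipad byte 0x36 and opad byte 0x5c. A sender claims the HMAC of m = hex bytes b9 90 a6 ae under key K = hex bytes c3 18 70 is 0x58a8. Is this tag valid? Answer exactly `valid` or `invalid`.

Key hex bytes c3 18 70 is exactly B = 3 bytes: K' = c3 18 70.
K' ⊕ ipad = f5 2e 46; K' ⊕ opad = 9f 44 2c.
Inner hash: even-index sum = 633 mod 256 = 121; odd-index sum = 397 mod 256 = 141 → 79 8d.
Outer hash (recomputed tag): even-index sum = 344 mod 256 = 88; odd-index sum = 189 mod 256 = 189 → 58 bd.
Recomputed tag = 58bd; claimed = 58a8 → mismatch.

invalid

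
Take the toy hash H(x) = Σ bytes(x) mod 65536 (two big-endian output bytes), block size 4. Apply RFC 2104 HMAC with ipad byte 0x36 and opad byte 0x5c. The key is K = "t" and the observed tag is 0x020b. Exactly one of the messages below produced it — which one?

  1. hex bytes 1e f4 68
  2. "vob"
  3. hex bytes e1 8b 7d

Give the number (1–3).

3

Key "t" = 74 is 1 byte ≤ B = 4; zero-pad to 4 bytes: K' = 74 00 00 00.
K' ⊕ ipad = 42 36 36 36; K' ⊕ opad = 28 5c 5c 5c.
m1: inner = H(42 36 36 36 1e f4 68) = 02 5e; tag = H(28 5c 5c 5c 02 5e) = 019c
m2: inner = H(42 36 36 36 76 6f 62) = 02 2b; tag = H(28 5c 5c 5c 02 2b) = 0169
m3: inner = H(42 36 36 36 e1 8b 7d) = 02 cd; tag = H(28 5c 5c 5c 02 cd) = 020b ← matches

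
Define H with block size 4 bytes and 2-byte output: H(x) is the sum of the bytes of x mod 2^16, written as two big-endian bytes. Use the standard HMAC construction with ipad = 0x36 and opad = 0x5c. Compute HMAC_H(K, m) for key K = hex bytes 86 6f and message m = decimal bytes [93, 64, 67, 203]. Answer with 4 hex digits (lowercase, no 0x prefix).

01e8

Key hex bytes 86 6f is 2 bytes ≤ B = 4; zero-pad to 4 bytes: K' = 86 6f 00 00.
K' ⊕ ipad = b0 59 36 36.  K' ⊕ opad = da 33 5c 5c.
Inner input = (K'⊕ipad) ∥ m = b0 59 36 36 ∥ 5d 40 43 cb.
Inner hash: sum = 176+89+54+54+93+64+67+203 = 800 → 03 20.
Outer input = (K'⊕opad) ∥ inner = da 33 5c 5c ∥ 03 20.
Outer hash (tag): sum = 218+51+92+92+3+32 = 488 → 01 e8.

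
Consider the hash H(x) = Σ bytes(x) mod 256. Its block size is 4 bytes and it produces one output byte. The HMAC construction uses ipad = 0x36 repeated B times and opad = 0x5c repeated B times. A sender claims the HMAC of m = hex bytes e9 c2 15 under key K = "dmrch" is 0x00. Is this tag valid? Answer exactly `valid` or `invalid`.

Key "dmrch" = 64 6d 72 63 68 is 5 bytes > B = 4, so hash it first: H(key) = 0e, then zero-pad to 4 bytes: K' = 0e 00 00 00.
K' ⊕ ipad = 38 36 36 36; K' ⊕ opad = 52 5c 5c 5c.
Inner hash: sum = 56+54+54+54+233+194+21 = 666; mod 256 = 154 → 9a.
Outer hash (recomputed tag): sum = 82+92+92+92+154 = 512; mod 256 = 0 → 00.
Recomputed tag = 00; claimed = 00 → match.

valid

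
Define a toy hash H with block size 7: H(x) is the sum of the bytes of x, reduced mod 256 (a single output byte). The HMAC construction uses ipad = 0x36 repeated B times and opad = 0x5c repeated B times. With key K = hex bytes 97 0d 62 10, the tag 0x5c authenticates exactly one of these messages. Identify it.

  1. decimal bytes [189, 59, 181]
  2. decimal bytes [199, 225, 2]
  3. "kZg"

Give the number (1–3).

2

Key hex bytes 97 0d 62 10 is 4 bytes ≤ B = 7; zero-pad to 7 bytes: K' = 97 0d 62 10 00 00 00.
K' ⊕ ipad = a1 3b 54 26 36 36 36; K' ⊕ opad = cb 51 3e 4c 5c 5c 5c.
m1: inner = H(a1 3b 54 26 36 36 36 bd 3b b5) = a5; tag = H(cb 51 3e 4c 5c 5c 5c a5) = 5f
m2: inner = H(a1 3b 54 26 36 36 36 c7 e1 02) = a2; tag = H(cb 51 3e 4c 5c 5c 5c a2) = 5c ← matches
m3: inner = H(a1 3b 54 26 36 36 36 6b 5a 67) = 24; tag = H(cb 51 3e 4c 5c 5c 5c 24) = de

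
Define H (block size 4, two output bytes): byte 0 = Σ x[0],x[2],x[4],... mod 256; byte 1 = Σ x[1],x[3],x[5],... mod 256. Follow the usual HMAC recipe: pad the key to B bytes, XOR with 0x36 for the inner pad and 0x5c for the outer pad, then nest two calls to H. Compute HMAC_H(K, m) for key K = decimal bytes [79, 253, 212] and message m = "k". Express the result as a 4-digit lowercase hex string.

61fe

Key decimal bytes [79, 253, 212] = 4f fd d4 is 3 bytes ≤ B = 4; zero-pad to 4 bytes: K' = 4f fd d4 00.
K' ⊕ ipad = 79 cb e2 36.  K' ⊕ opad = 13 a1 88 5c.
Inner input = (K'⊕ipad) ∥ m = 79 cb e2 36 ∥ 6b.
Inner hash: even-index sum = 454 mod 256 = 198; odd-index sum = 257 mod 256 = 1 → c6 01.
Outer input = (K'⊕opad) ∥ inner = 13 a1 88 5c ∥ c6 01.
Outer hash (tag): even-index sum = 353 mod 256 = 97; odd-index sum = 254 mod 256 = 254 → 61 fe.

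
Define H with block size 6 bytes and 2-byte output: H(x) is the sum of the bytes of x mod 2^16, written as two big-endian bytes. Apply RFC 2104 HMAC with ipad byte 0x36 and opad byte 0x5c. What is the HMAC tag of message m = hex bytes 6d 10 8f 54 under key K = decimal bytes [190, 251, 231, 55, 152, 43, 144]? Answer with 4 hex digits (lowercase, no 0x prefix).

02c6

Key decimal bytes [190, 251, 231, 55, 152, 43, 144] = be fb e7 37 98 2b 90 is 7 bytes > B = 6, so hash it first: H(key) = 04 2a, then zero-pad to 6 bytes: K' = 04 2a 00 00 00 00.
K' ⊕ ipad = 32 1c 36 36 36 36.  K' ⊕ opad = 58 76 5c 5c 5c 5c.
Inner input = (K'⊕ipad) ∥ m = 32 1c 36 36 36 36 ∥ 6d 10 8f 54.
Inner hash: sum = 50+28+54+54+54+54+109+16+143+84 = 646 → 02 86.
Outer input = (K'⊕opad) ∥ inner = 58 76 5c 5c 5c 5c ∥ 02 86.
Outer hash (tag): sum = 88+118+92+92+92+92+2+134 = 710 → 02 c6.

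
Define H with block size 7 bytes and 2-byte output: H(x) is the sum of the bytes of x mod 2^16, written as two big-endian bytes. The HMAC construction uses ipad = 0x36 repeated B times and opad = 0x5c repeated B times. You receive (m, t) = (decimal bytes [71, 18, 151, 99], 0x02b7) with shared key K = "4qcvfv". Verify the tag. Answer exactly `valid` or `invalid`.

valid

Key "4qcvfv" = 34 71 63 76 66 76 is 6 bytes ≤ B = 7; zero-pad to 7 bytes: K' = 34 71 63 76 66 76 00.
K' ⊕ ipad = 02 47 55 40 50 40 36; K' ⊕ opad = 68 2d 3f 2a 3a 2a 5c.
Inner hash: sum = 2+71+85+64+80+64+54+71+18+151+99 = 759 → 02 f7.
Outer hash (recomputed tag): sum = 104+45+63+42+58+42+92+2+247 = 695 → 02 b7.
Recomputed tag = 02b7; claimed = 02b7 → match.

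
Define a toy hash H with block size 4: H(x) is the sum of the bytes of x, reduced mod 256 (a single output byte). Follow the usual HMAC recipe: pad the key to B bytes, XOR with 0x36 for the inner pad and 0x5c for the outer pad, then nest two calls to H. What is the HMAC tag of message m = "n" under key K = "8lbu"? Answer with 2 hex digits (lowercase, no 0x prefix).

68

Key "8lbu" = 38 6c 62 75 is exactly B = 4 bytes: K' = 38 6c 62 75.
K' ⊕ ipad = 0e 5a 54 43.  K' ⊕ opad = 64 30 3e 29.
Inner input = (K'⊕ipad) ∥ m = 0e 5a 54 43 ∥ 6e.
Inner hash: sum = 14+90+84+67+110 = 365; mod 256 = 109 → 6d.
Outer input = (K'⊕opad) ∥ inner = 64 30 3e 29 ∥ 6d.
Outer hash (tag): sum = 100+48+62+41+109 = 360; mod 256 = 104 → 68.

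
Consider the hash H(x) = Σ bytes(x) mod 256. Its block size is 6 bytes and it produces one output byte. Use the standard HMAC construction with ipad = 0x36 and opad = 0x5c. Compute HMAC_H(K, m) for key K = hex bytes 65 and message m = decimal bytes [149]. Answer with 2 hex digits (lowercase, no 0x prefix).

fb

Key hex bytes 65 is 1 byte ≤ B = 6; zero-pad to 6 bytes: K' = 65 00 00 00 00 00.
K' ⊕ ipad = 53 36 36 36 36 36.  K' ⊕ opad = 39 5c 5c 5c 5c 5c.
Inner input = (K'⊕ipad) ∥ m = 53 36 36 36 36 36 ∥ 95.
Inner hash: sum = 83+54+54+54+54+54+149 = 502; mod 256 = 246 → f6.
Outer input = (K'⊕opad) ∥ inner = 39 5c 5c 5c 5c 5c ∥ f6.
Outer hash (tag): sum = 57+92+92+92+92+92+246 = 763; mod 256 = 251 → fb.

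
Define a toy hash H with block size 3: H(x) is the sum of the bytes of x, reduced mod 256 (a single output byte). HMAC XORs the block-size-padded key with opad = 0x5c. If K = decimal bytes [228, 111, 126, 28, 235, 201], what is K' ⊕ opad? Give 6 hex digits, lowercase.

Key decimal bytes [228, 111, 126, 28, 235, 201] = e4 6f 7e 1c eb c9 is 6 bytes > B = 3, so hash it first: H(key) = a1, then zero-pad to 3 bytes: K' = a1 00 00.
XOR each byte with 0x5c: a1⊕5c=fd, 00⊕5c=5c, 00⊕5c=5c.

fd5c5c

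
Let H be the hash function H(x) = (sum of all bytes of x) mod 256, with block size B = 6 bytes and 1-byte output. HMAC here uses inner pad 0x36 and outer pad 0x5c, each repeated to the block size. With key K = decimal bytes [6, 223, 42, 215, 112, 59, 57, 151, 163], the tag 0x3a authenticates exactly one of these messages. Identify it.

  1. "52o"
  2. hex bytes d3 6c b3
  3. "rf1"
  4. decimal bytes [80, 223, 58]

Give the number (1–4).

Key decimal bytes [6, 223, 42, 215, 112, 59, 57, 151, 163] = 06 df 2a d7 70 3b 39 97 a3 is 9 bytes > B = 6, so hash it first: H(key) = 04, then zero-pad to 6 bytes: K' = 04 00 00 00 00 00.
K' ⊕ ipad = 32 36 36 36 36 36; K' ⊕ opad = 58 5c 5c 5c 5c 5c.
m1: inner = H(32 36 36 36 36 36 35 32 6f) = 16; tag = H(58 5c 5c 5c 5c 5c 16) = 3a ← matches
m2: inner = H(32 36 36 36 36 36 d3 6c b3) = 32; tag = H(58 5c 5c 5c 5c 5c 32) = 56
m3: inner = H(32 36 36 36 36 36 72 66 31) = 49; tag = H(58 5c 5c 5c 5c 5c 49) = 6d
m4: inner = H(32 36 36 36 36 36 50 df 3a) = a9; tag = H(58 5c 5c 5c 5c 5c a9) = cd

1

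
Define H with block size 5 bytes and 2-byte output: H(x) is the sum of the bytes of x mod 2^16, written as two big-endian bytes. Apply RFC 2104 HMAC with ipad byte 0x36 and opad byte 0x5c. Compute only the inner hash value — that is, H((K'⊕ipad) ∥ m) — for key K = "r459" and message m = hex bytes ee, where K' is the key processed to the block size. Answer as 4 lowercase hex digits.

017c

Key "r459" = 72 34 35 39 is 4 bytes ≤ B = 5; zero-pad to 5 bytes: K' = 72 34 35 39 00.
K' ⊕ ipad = 44 02 03 0f 36.
Inner input = 44 02 03 0f 36 ∥ ee.
Inner hash: sum = 68+2+3+15+54+238 = 380 → 01 7c.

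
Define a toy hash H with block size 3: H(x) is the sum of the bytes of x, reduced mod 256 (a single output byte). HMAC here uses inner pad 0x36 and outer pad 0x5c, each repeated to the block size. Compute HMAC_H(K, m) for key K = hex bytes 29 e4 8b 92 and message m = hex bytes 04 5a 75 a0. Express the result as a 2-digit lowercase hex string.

Key hex bytes 29 e4 8b 92 is 4 bytes > B = 3, so hash it first: H(key) = 2a, then zero-pad to 3 bytes: K' = 2a 00 00.
K' ⊕ ipad = 1c 36 36.  K' ⊕ opad = 76 5c 5c.
Inner input = (K'⊕ipad) ∥ m = 1c 36 36 ∥ 04 5a 75 a0.
Inner hash: sum = 28+54+54+4+90+117+160 = 507; mod 256 = 251 → fb.
Outer input = (K'⊕opad) ∥ inner = 76 5c 5c ∥ fb.
Outer hash (tag): sum = 118+92+92+251 = 553; mod 256 = 41 → 29.

29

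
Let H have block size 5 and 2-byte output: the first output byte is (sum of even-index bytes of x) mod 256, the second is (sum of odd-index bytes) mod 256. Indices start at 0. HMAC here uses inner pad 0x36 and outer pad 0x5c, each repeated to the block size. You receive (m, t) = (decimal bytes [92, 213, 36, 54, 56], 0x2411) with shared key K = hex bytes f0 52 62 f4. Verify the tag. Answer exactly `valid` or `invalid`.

Key hex bytes f0 52 62 f4 is 4 bytes ≤ B = 5; zero-pad to 5 bytes: K' = f0 52 62 f4 00.
K' ⊕ ipad = c6 64 54 c2 36; K' ⊕ opad = ac 0e 3e a8 5c.
Inner hash: even-index sum = 603 mod 256 = 91; odd-index sum = 478 mod 256 = 222 → 5b de.
Outer hash (recomputed tag): even-index sum = 548 mod 256 = 36; odd-index sum = 273 mod 256 = 17 → 24 11.
Recomputed tag = 2411; claimed = 2411 → match.

valid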